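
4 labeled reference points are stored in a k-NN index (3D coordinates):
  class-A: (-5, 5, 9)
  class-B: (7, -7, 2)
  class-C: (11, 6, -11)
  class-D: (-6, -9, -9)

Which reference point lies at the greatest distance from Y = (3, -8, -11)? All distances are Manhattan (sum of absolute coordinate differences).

d(Y, class-A) = |3−(-5)| + |-8−5| + |-11−9| = 8 + 13 + 20 = 41
d(Y, class-B) = |3−7| + |-8−(-7)| + |-11−2| = 4 + 1 + 13 = 18
d(Y, class-C) = |3−11| + |-8−6| + |-11−(-11)| = 8 + 14 + 0 = 22
d(Y, class-D) = |3−(-6)| + |-8−(-9)| + |-11−(-9)| = 9 + 1 + 2 = 12
The largest is to class-A.

class-A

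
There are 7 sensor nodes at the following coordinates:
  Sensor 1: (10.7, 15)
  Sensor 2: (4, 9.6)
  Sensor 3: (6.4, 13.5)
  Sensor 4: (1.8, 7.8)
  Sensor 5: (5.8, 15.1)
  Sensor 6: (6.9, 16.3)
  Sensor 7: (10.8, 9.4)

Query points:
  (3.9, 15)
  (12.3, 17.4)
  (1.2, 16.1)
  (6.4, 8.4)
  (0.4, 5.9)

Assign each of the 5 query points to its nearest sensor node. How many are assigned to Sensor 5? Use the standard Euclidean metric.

(3.9, 15) — d² to each: Sensor 1:46.24, Sensor 2:29.17, Sensor 3:8.5, Sensor 4:56.25, Sensor 5:3.62, Sensor 6:10.69, Sensor 7:78.97 → nearest is Sensor 5
(12.3, 17.4) — d² to each: Sensor 1:8.32, Sensor 2:129.73, Sensor 3:50.02, Sensor 4:202.41, Sensor 5:47.54, Sensor 6:30.37, Sensor 7:66.25 → nearest is Sensor 1
(1.2, 16.1) — d² to each: Sensor 1:91.46, Sensor 2:50.09, Sensor 3:33.8, Sensor 4:69.25, Sensor 5:22.16, Sensor 6:32.53, Sensor 7:137.05 → nearest is Sensor 5
(6.4, 8.4) — d² to each: Sensor 1:62.05, Sensor 2:7.2, Sensor 3:26.01, Sensor 4:21.52, Sensor 5:45.25, Sensor 6:62.66, Sensor 7:20.36 → nearest is Sensor 2
(0.4, 5.9) — d² to each: Sensor 1:188.9, Sensor 2:26.65, Sensor 3:93.76, Sensor 4:5.57, Sensor 5:113.8, Sensor 6:150.41, Sensor 7:120.41 → nearest is Sensor 4
2 of the 5 points have Sensor 5 as nearest.

2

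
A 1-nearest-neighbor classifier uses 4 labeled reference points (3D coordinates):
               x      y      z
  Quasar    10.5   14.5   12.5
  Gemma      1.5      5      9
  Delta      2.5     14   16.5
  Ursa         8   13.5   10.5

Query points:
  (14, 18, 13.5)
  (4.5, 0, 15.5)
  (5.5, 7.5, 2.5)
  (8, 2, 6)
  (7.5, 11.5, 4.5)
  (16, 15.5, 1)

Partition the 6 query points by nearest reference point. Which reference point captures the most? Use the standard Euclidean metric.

Gemma

(14, 18, 13.5) — d² to each: Quasar:25.5, Gemma:345.5, Delta:157.25, Ursa:65.25 → nearest is Quasar
(4.5, 0, 15.5) — d² to each: Quasar:255.25, Gemma:76.25, Delta:201, Ursa:219.5 → nearest is Gemma
(5.5, 7.5, 2.5) — d² to each: Quasar:174, Gemma:64.5, Delta:247.25, Ursa:106.25 → nearest is Gemma
(8, 2, 6) — d² to each: Quasar:204.75, Gemma:60.25, Delta:284.5, Ursa:152.5 → nearest is Gemma
(7.5, 11.5, 4.5) — d² to each: Quasar:82, Gemma:98.5, Delta:175.25, Ursa:40.25 → nearest is Ursa
(16, 15.5, 1) — d² to each: Quasar:163.5, Gemma:384.5, Delta:424.75, Ursa:158.25 → nearest is Ursa
Tally — Quasar:1, Gemma:3, Ursa:2. Gemma captures the most (3).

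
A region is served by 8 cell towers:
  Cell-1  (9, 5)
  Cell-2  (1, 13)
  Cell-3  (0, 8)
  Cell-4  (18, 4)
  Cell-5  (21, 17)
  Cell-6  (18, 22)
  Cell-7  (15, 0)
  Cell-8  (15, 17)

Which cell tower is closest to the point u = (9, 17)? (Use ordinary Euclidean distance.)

Cell-8

Squared Euclidean distances:
d²(u, Cell-1) = (9−9)² + (17−5)² = 0 + 144 = 144
d²(u, Cell-2) = (9−1)² + (17−13)² = 64 + 16 = 80
d²(u, Cell-3) = (9−0)² + (17−8)² = 81 + 81 = 162
d²(u, Cell-4) = (9−18)² + (17−4)² = 81 + 169 = 250
d²(u, Cell-5) = (9−21)² + (17−17)² = 144 + 0 = 144
d²(u, Cell-6) = (9−18)² + (17−22)² = 81 + 25 = 106
d²(u, Cell-7) = (9−15)² + (17−0)² = 36 + 289 = 325
d²(u, Cell-8) = (9−15)² + (17−17)² = 36 + 0 = 36
The smallest is to Cell-8, so u lies in the Voronoi region of Cell-8.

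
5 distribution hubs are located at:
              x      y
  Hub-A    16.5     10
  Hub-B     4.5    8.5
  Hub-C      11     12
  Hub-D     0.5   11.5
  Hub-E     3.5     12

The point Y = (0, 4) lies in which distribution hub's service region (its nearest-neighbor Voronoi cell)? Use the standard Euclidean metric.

Compare squared distances (the ordering matches that of the actual distances):
d²(Y, Hub-A) = (0−16.5)² + (4−10)² = 272.25 + 36 = 308.25
d²(Y, Hub-B) = (0−4.5)² + (4−8.5)² = 20.25 + 20.25 = 40.5
d²(Y, Hub-C) = (0−11)² + (4−12)² = 121 + 64 = 185
d²(Y, Hub-D) = (0−0.5)² + (4−11.5)² = 0.25 + 56.25 = 56.5
d²(Y, Hub-E) = (0−3.5)² + (4−12)² = 12.25 + 64 = 76.25
The smallest is to Hub-B, so Y lies in the Voronoi region of Hub-B.

Hub-B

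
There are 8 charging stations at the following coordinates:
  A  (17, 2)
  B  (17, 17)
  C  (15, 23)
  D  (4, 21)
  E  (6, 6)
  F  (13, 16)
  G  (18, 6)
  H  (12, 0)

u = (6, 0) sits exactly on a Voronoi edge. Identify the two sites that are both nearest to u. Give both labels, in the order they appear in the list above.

Squared distances from u to each site:
|uA|² = (6−17)² + (0−2)² = 121 + 4 = 125
|uB|² = (6−17)² + (0−17)² = 121 + 289 = 410
|uC|² = (6−15)² + (0−23)² = 81 + 529 = 610
|uD|² = (6−4)² + (0−21)² = 4 + 441 = 445
|uE|² = (6−6)² + (0−6)² = 0 + 36 = 36
|uF|² = (6−13)² + (0−16)² = 49 + 256 = 305
|uG|² = (6−18)² + (0−6)² = 144 + 36 = 180
|uH|² = (6−12)² + (0−0)² = 36 + 0 = 36
u is equidistant from E and H (both at squared distance 36), and every other site is strictly farther — so u lies on the E–H Voronoi edge.

E and H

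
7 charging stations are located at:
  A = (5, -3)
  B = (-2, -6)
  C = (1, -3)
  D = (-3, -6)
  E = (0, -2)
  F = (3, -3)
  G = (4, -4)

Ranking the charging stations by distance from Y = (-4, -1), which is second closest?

D

Compare squared distances (the ordering matches that of the actual distances):
|YA|² = (-4−5)² + (-1−(-3))² = 81 + 4 = 85
|YB|² = (-4−(-2))² + (-1−(-6))² = 4 + 25 = 29
|YC|² = (-4−1)² + (-1−(-3))² = 25 + 4 = 29
|YD|² = (-4−(-3))² + (-1−(-6))² = 1 + 25 = 26
|YE|² = (-4−0)² + (-1−(-2))² = 16 + 1 = 17
|YF|² = (-4−3)² + (-1−(-3))² = 49 + 4 = 53
|YG|² = (-4−4)² + (-1−(-4))² = 64 + 9 = 73
Sorted ascending: E, D, B, … — the second-nearest is D.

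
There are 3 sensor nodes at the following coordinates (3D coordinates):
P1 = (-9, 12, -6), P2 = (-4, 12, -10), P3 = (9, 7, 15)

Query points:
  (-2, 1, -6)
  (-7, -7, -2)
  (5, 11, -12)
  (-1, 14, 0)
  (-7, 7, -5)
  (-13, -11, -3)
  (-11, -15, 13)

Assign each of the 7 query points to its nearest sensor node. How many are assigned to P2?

(-2, 1, -6) — d² to each: P1:170, P2:141, P3:598 → nearest is P2
(-7, -7, -2) — d² to each: P1:381, P2:434, P3:741 → nearest is P1
(5, 11, -12) — d² to each: P1:233, P2:86, P3:761 → nearest is P2
(-1, 14, 0) — d² to each: P1:104, P2:113, P3:374 → nearest is P1
(-7, 7, -5) — d² to each: P1:30, P2:59, P3:656 → nearest is P1
(-13, -11, -3) — d² to each: P1:554, P2:659, P3:1132 → nearest is P1
(-11, -15, 13) — d² to each: P1:1094, P2:1307, P3:888 → nearest is P3
2 of the 7 points have P2 as nearest.

2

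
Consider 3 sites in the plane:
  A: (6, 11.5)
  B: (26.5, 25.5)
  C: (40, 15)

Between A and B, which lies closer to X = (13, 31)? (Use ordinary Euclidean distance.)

Compare squared distances:
|XA|² = (13−6)² + (31−11.5)² = 49 + 380.25 = 429.25
|XB|² = (13−26.5)² + (31−25.5)² = 182.25 + 30.25 = 212.5
429.25 > 212.5, so B is closer.

B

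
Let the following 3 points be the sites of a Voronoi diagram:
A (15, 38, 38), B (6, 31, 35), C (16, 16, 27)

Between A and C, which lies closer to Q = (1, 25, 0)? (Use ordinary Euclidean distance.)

C

Compare squared distances:
|QA|² = (1−15)² + (25−38)² + (0−38)² = 196 + 169 + 1444 = 1809
|QC|² = (1−16)² + (25−16)² + (0−27)² = 225 + 81 + 729 = 1035
1809 > 1035, so C is closer.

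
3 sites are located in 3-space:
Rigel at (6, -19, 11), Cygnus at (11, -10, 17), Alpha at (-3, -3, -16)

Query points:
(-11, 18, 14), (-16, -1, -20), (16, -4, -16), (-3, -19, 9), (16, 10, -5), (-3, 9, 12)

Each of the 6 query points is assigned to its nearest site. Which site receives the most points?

Alpha

(-11, 18, 14) — d² to each: Rigel:1667, Cygnus:1277, Alpha:1405 → nearest is Cygnus
(-16, -1, -20) — d² to each: Rigel:1769, Cygnus:2179, Alpha:189 → nearest is Alpha
(16, -4, -16) — d² to each: Rigel:1054, Cygnus:1150, Alpha:362 → nearest is Alpha
(-3, -19, 9) — d² to each: Rigel:85, Cygnus:341, Alpha:881 → nearest is Rigel
(16, 10, -5) — d² to each: Rigel:1197, Cygnus:909, Alpha:651 → nearest is Alpha
(-3, 9, 12) — d² to each: Rigel:866, Cygnus:582, Alpha:928 → nearest is Cygnus
Tally — Rigel:1, Cygnus:2, Alpha:3. Alpha captures the most (3).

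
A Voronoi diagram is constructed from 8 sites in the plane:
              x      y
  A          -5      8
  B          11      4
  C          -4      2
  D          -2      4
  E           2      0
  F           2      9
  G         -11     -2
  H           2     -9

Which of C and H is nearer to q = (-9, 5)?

C

Compare squared distances:
|qC|² = (-9−(-4))² + (5−2)² = 25 + 9 = 34
|qH|² = (-9−2)² + (5−(-9))² = 121 + 196 = 317
34 < 317, so C is closer.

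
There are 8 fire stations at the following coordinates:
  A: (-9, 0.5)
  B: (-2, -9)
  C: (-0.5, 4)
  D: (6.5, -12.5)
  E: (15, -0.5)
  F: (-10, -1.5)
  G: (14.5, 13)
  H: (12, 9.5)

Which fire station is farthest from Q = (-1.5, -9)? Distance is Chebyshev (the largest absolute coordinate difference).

d(Q,A) = max(7.5, 9.5) = 9.5
d(Q,B) = max(0.5, 0) = 0.5
d(Q,C) = max(1, 13) = 13
d(Q,D) = max(8, 3.5) = 8
d(Q,E) = max(16.5, 8.5) = 16.5
d(Q,F) = max(8.5, 7.5) = 8.5
d(Q,G) = max(16, 22) = 22
d(Q,H) = max(13.5, 18.5) = 18.5
The largest is to G.

G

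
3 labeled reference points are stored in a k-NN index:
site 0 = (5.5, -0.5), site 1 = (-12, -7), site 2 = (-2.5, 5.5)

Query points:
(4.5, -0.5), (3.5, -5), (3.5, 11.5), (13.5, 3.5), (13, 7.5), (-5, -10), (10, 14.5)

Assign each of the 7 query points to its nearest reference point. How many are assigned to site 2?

(4.5, -0.5) — d² to each: site 0:1, site 1:314.5, site 2:85 → nearest is site 0
(3.5, -5) — d² to each: site 0:24.25, site 1:244.25, site 2:146.25 → nearest is site 0
(3.5, 11.5) — d² to each: site 0:148, site 1:582.5, site 2:72 → nearest is site 2
(13.5, 3.5) — d² to each: site 0:80, site 1:760.5, site 2:260 → nearest is site 0
(13, 7.5) — d² to each: site 0:120.25, site 1:835.25, site 2:244.25 → nearest is site 0
(-5, -10) — d² to each: site 0:200.5, site 1:58, site 2:246.5 → nearest is site 1
(10, 14.5) — d² to each: site 0:245.25, site 1:946.25, site 2:237.25 → nearest is site 2
2 of the 7 points have site 2 as nearest.

2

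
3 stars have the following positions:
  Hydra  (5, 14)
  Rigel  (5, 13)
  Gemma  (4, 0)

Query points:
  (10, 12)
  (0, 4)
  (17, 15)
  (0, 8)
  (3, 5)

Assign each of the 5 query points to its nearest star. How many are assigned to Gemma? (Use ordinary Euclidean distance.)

(10, 12) — d² to each: Hydra:29, Rigel:26, Gemma:180 → nearest is Rigel
(0, 4) — d² to each: Hydra:125, Rigel:106, Gemma:32 → nearest is Gemma
(17, 15) — d² to each: Hydra:145, Rigel:148, Gemma:394 → nearest is Hydra
(0, 8) — d² to each: Hydra:61, Rigel:50, Gemma:80 → nearest is Rigel
(3, 5) — d² to each: Hydra:85, Rigel:68, Gemma:26 → nearest is Gemma
2 of the 5 points have Gemma as nearest.

2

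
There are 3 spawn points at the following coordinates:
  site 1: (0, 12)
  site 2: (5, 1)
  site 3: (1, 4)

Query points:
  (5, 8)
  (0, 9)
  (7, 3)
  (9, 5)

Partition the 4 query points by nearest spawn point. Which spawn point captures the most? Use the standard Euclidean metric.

site 2

(5, 8) — d² to each: site 1:41, site 2:49, site 3:32 → nearest is site 3
(0, 9) — d² to each: site 1:9, site 2:89, site 3:26 → nearest is site 1
(7, 3) — d² to each: site 1:130, site 2:8, site 3:37 → nearest is site 2
(9, 5) — d² to each: site 1:130, site 2:32, site 3:65 → nearest is site 2
Tally — site 1:1, site 2:2, site 3:1. site 2 captures the most (2).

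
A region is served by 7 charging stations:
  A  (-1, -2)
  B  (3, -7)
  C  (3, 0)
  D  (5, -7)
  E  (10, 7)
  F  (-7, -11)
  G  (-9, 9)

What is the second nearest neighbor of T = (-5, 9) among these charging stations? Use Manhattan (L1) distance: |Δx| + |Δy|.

A

d(T,A) = |-5−(-1)| + |9−(-2)| = 4 + 11 = 15
d(T,B) = |-5−3| + |9−(-7)| = 8 + 16 = 24
d(T,C) = |-5−3| + |9−0| = 8 + 9 = 17
d(T,D) = |-5−5| + |9−(-7)| = 10 + 16 = 26
d(T,E) = |-5−10| + |9−7| = 15 + 2 = 17
d(T,F) = |-5−(-7)| + |9−(-11)| = 2 + 20 = 22
d(T,G) = |-5−(-9)| + |9−9| = 4 + 0 = 4
Sorted ascending: G, A, C, … — the second-nearest is A.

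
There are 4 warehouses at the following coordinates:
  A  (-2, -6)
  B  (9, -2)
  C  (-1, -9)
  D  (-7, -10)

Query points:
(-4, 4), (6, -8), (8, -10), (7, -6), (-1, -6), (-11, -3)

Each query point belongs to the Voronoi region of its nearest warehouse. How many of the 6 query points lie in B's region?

(-4, 4) — d² to each: A:104, B:205, C:178, D:205 → nearest is A
(6, -8) — d² to each: A:68, B:45, C:50, D:173 → nearest is B
(8, -10) — d² to each: A:116, B:65, C:82, D:225 → nearest is B
(7, -6) — d² to each: A:81, B:20, C:73, D:212 → nearest is B
(-1, -6) — d² to each: A:1, B:116, C:9, D:52 → nearest is A
(-11, -3) — d² to each: A:90, B:401, C:136, D:65 → nearest is D
3 of the 6 points have B as nearest.

3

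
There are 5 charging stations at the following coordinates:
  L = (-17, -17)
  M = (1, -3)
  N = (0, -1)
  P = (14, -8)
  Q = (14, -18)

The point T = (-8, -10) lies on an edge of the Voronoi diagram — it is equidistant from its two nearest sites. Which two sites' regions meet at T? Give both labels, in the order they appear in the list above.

L and M

Squared distances from T to each site:
|TL|² = 81 + 49 = 130
|TM|² = 81 + 49 = 130
|TN|² = 64 + 81 = 145
|TP|² = 484 + 4 = 488
|TQ|² = 484 + 64 = 548
T is equidistant from L and M (both at squared distance 130), and every other site is strictly farther — so T lies on the L–M Voronoi edge.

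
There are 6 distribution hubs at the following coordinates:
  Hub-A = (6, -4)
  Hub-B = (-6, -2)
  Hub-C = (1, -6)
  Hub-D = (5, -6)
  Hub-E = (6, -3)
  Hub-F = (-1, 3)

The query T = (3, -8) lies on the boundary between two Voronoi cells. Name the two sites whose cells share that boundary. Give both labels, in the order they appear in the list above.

Hub-C and Hub-D

Squared distances from T to each site:
d²(T, Hub-A) = 9 + 16 = 25
d²(T, Hub-B) = 81 + 36 = 117
d²(T, Hub-C) = 4 + 4 = 8
d²(T, Hub-D) = 4 + 4 = 8
d²(T, Hub-E) = 9 + 25 = 34
d²(T, Hub-F) = 16 + 121 = 137
T is equidistant from Hub-C and Hub-D (both at squared distance 8), and every other site is strictly farther — so T lies on the Hub-C–Hub-D Voronoi edge.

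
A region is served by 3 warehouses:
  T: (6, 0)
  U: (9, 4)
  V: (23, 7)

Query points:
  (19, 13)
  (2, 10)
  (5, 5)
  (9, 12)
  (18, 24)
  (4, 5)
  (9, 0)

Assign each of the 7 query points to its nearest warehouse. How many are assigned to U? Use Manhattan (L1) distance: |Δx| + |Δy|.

(19, 13) — d to each: T:26, U:19, V:10 → nearest is V
(2, 10) — d to each: T:14, U:13, V:24 → nearest is U
(5, 5) — d to each: T:6, U:5, V:20 → nearest is U
(9, 12) — d to each: T:15, U:8, V:19 → nearest is U
(18, 24) — d to each: T:36, U:29, V:22 → nearest is V
(4, 5) — d to each: T:7, U:6, V:21 → nearest is U
(9, 0) — d to each: T:3, U:4, V:21 → nearest is T
4 of the 7 points have U as nearest.

4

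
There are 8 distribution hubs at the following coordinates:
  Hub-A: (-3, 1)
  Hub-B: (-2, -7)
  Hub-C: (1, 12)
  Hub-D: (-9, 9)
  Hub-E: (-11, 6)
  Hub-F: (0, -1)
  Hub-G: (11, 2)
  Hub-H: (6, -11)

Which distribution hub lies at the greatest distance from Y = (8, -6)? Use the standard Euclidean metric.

Squared Euclidean distances:
d²(Y, Hub-A) = (8−(-3))² + (-6−1)² = 121 + 49 = 170
d²(Y, Hub-B) = (8−(-2))² + (-6−(-7))² = 100 + 1 = 101
d²(Y, Hub-C) = (8−1)² + (-6−12)² = 49 + 324 = 373
d²(Y, Hub-D) = (8−(-9))² + (-6−9)² = 289 + 225 = 514
d²(Y, Hub-E) = (8−(-11))² + (-6−6)² = 361 + 144 = 505
d²(Y, Hub-F) = (8−0)² + (-6−(-1))² = 64 + 25 = 89
d²(Y, Hub-G) = (8−11)² + (-6−2)² = 9 + 64 = 73
d²(Y, Hub-H) = (8−6)² + (-6−(-11))² = 4 + 25 = 29
The largest is to Hub-D.

Hub-D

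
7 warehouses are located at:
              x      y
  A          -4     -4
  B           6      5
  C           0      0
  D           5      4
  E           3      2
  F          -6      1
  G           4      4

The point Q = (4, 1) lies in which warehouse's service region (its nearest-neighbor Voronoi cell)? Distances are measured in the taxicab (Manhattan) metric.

E

d(Q,A) = |4−(-4)| + |1−(-4)| = 8 + 5 = 13
d(Q,B) = |4−6| + |1−5| = 2 + 4 = 6
d(Q,C) = |4−0| + |1−0| = 4 + 1 = 5
d(Q,D) = |4−5| + |1−4| = 1 + 3 = 4
d(Q,E) = |4−3| + |1−2| = 1 + 1 = 2
d(Q,F) = |4−(-6)| + |1−1| = 10 + 0 = 10
d(Q,G) = |4−4| + |1−4| = 0 + 3 = 3
Minimum is at E.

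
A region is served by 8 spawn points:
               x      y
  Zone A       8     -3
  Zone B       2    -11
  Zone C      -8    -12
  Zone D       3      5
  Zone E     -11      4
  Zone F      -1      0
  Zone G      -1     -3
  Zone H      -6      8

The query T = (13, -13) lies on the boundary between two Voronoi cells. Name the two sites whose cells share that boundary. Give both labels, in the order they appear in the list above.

Squared distances from T to each site:
d²(T, Zone A) = 25 + 100 = 125
d²(T, Zone B) = 121 + 4 = 125
d²(T, Zone C) = 441 + 1 = 442
d²(T, Zone D) = 100 + 324 = 424
d²(T, Zone E) = 576 + 289 = 865
d²(T, Zone F) = 196 + 169 = 365
d²(T, Zone G) = 196 + 100 = 296
d²(T, Zone H) = 361 + 441 = 802
T is equidistant from Zone A and Zone B (both at squared distance 125), and every other site is strictly farther — so T lies on the Zone A–Zone B Voronoi edge.

Zone A and Zone B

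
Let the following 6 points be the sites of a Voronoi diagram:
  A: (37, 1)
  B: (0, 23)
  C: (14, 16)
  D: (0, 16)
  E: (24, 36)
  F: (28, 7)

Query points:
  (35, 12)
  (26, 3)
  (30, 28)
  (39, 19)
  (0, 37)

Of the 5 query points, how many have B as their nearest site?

1

(35, 12) — d² to each: A:125, B:1346, C:457, D:1241, E:697, F:74 → nearest is F
(26, 3) — d² to each: A:125, B:1076, C:313, D:845, E:1093, F:20 → nearest is F
(30, 28) — d² to each: A:778, B:925, C:400, D:1044, E:100, F:445 → nearest is E
(39, 19) — d² to each: A:328, B:1537, C:634, D:1530, E:514, F:265 → nearest is F
(0, 37) — d² to each: A:2665, B:196, C:637, D:441, E:577, F:1684 → nearest is B
1 of the 5 points has B as nearest.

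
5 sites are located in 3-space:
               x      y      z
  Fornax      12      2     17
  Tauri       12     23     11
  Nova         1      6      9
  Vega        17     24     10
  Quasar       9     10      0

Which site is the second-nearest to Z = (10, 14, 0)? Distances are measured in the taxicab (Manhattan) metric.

d(Z, Fornax) = |10−12| + |14−2| + |0−17| = 2 + 12 + 17 = 31
d(Z, Tauri) = |10−12| + |14−23| + |0−11| = 2 + 9 + 11 = 22
d(Z, Nova) = |10−1| + |14−6| + |0−9| = 9 + 8 + 9 = 26
d(Z, Vega) = |10−17| + |14−24| + |0−10| = 7 + 10 + 10 = 27
d(Z, Quasar) = |10−9| + |14−10| + |0−0| = 1 + 4 + 0 = 5
Sorted ascending: Quasar, Tauri, Nova, … — the second-nearest is Tauri.

Tauri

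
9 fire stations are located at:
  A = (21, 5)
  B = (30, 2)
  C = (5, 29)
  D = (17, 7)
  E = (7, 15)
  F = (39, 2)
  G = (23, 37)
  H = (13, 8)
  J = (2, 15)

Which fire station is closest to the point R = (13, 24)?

Compare squared distances (the ordering matches that of the actual distances):
|RA|² = (13−21)² + (24−5)² = 64 + 361 = 425
|RB|² = (13−30)² + (24−2)² = 289 + 484 = 773
|RC|² = (13−5)² + (24−29)² = 64 + 25 = 89
|RD|² = (13−17)² + (24−7)² = 16 + 289 = 305
|RE|² = (13−7)² + (24−15)² = 36 + 81 = 117
|RF|² = (13−39)² + (24−2)² = 676 + 484 = 1160
|RG|² = (13−23)² + (24−37)² = 100 + 169 = 269
|RH|² = (13−13)² + (24−8)² = 0 + 256 = 256
|RJ|² = (13−2)² + (24−15)² = 121 + 81 = 202
C is nearest.

C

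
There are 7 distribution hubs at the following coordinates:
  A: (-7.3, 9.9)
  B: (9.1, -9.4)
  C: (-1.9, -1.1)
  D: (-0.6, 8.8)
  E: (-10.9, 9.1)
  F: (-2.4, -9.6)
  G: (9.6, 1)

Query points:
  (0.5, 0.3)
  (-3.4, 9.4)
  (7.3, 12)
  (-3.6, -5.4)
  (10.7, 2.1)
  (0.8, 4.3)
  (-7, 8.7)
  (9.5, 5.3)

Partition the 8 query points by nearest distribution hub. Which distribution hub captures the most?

D

(0.5, 0.3) — d² to each: A:153, B:168.05, C:7.72, D:73.46, E:207.4, F:106.42, G:83.3 → nearest is C
(-3.4, 9.4) — d² to each: A:15.46, B:509.69, C:112.5, D:8.2, E:56.34, F:362, G:239.56 → nearest is D
(7.3, 12) — d² to each: A:217.57, B:461.2, C:256.25, D:72.65, E:339.65, F:560.65, G:126.29 → nearest is D
(-3.6, -5.4) — d² to each: A:247.78, B:177.29, C:21.38, D:210.64, E:263.54, F:19.08, G:215.2 → nearest is F
(10.7, 2.1) — d² to each: A:384.84, B:134.81, C:169, D:172.58, E:515.56, F:308.5, G:2.42 → nearest is G
(0.8, 4.3) — d² to each: A:96.97, B:256.58, C:36.45, D:22.21, E:159.93, F:203.45, G:88.33 → nearest is D
(-7, 8.7) — d² to each: A:1.53, B:586.82, C:122.05, D:40.97, E:15.37, F:356.05, G:334.85 → nearest is A
(9.5, 5.3) — d² to each: A:303.4, B:216.25, C:170.92, D:114.26, E:430.6, F:363.62, G:18.5 → nearest is G
Tally — A:1, C:1, D:3, F:1, G:2. D captures the most (3).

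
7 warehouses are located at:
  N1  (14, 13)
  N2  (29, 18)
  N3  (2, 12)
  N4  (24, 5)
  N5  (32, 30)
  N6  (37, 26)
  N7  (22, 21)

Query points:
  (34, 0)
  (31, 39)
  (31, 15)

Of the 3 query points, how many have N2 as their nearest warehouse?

(34, 0) — d² to each: N1:569, N2:349, N3:1168, N4:125, N5:904, N6:685, N7:585 → nearest is N4
(31, 39) — d² to each: N1:965, N2:445, N3:1570, N4:1205, N5:82, N6:205, N7:405 → nearest is N5
(31, 15) — d² to each: N1:293, N2:13, N3:850, N4:149, N5:226, N6:157, N7:117 → nearest is N2
1 of the 3 points has N2 as nearest.

1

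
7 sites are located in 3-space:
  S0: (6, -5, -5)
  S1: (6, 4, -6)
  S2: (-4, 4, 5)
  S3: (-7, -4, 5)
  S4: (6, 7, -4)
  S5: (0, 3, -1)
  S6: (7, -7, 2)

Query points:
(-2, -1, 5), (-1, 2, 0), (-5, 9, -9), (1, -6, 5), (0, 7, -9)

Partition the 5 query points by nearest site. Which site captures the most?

S5

(-2, -1, 5) — d² to each: S0:180, S1:210, S2:29, S3:34, S4:209, S5:56, S6:126 → nearest is S2
(-1, 2, 0) — d² to each: S0:123, S1:89, S2:38, S3:97, S4:90, S5:3, S6:149 → nearest is S5
(-5, 9, -9) — d² to each: S0:333, S1:155, S2:222, S3:369, S4:150, S5:125, S6:521 → nearest is S5
(1, -6, 5) — d² to each: S0:126, S1:246, S2:125, S3:68, S4:275, S5:118, S6:46 → nearest is S6
(0, 7, -9) — d² to each: S0:196, S1:54, S2:221, S3:366, S4:61, S5:80, S6:366 → nearest is S1
Tally — S1:1, S2:1, S5:2, S6:1. S5 captures the most (2).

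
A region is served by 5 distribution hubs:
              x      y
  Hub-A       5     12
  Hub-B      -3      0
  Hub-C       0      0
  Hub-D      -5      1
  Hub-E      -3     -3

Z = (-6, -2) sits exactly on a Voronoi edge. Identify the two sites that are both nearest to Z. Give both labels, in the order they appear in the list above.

Squared distances from Z to each site:
d²(Z, Hub-A) = (-6−5)² + (-2−12)² = 121 + 196 = 317
d²(Z, Hub-B) = (-6−(-3))² + (-2−0)² = 9 + 4 = 13
d²(Z, Hub-C) = (-6−0)² + (-2−0)² = 36 + 4 = 40
d²(Z, Hub-D) = (-6−(-5))² + (-2−1)² = 1 + 9 = 10
d²(Z, Hub-E) = (-6−(-3))² + (-2−(-3))² = 9 + 1 = 10
Z is equidistant from Hub-D and Hub-E (both at squared distance 10), and every other site is strictly farther — so Z lies on the Hub-D–Hub-E Voronoi edge.

Hub-D and Hub-E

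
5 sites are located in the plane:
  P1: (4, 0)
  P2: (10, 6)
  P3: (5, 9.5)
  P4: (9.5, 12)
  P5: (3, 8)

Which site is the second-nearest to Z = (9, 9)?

Since √ is increasing, it suffices to compare squared distances:
|ZP1|² = (9−4)² + (9−0)² = 25 + 81 = 106
|ZP2|² = (9−10)² + (9−6)² = 1 + 9 = 10
|ZP3|² = (9−5)² + (9−9.5)² = 16 + 0.25 = 16.25
|ZP4|² = (9−9.5)² + (9−12)² = 0.25 + 9 = 9.25
|ZP5|² = (9−3)² + (9−8)² = 36 + 1 = 37
Sorted ascending: P4, P2, P3, … — the second-nearest is P2.

P2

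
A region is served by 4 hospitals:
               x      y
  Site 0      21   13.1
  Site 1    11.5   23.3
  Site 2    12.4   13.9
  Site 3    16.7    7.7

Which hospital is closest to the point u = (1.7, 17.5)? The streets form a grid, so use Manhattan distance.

d(u, Site 0) = |1.7−21| + |17.5−13.1| = 19.3 + 4.4 = 23.7
d(u, Site 1) = |1.7−11.5| + |17.5−23.3| = 9.8 + 5.8 = 15.6
d(u, Site 2) = |1.7−12.4| + |17.5−13.9| = 10.7 + 3.6 = 14.3
d(u, Site 3) = |1.7−16.7| + |17.5−7.7| = 15 + 9.8 = 24.8
Site 2 is nearest.

Site 2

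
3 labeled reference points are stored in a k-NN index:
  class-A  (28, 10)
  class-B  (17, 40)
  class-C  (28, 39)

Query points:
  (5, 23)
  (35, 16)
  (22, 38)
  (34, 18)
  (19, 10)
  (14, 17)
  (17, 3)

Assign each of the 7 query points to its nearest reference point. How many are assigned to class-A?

5

(5, 23) — d² to each: class-A:698, class-B:433, class-C:785 → nearest is class-B
(35, 16) — d² to each: class-A:85, class-B:900, class-C:578 → nearest is class-A
(22, 38) — d² to each: class-A:820, class-B:29, class-C:37 → nearest is class-B
(34, 18) — d² to each: class-A:100, class-B:773, class-C:477 → nearest is class-A
(19, 10) — d² to each: class-A:81, class-B:904, class-C:922 → nearest is class-A
(14, 17) — d² to each: class-A:245, class-B:538, class-C:680 → nearest is class-A
(17, 3) — d² to each: class-A:170, class-B:1369, class-C:1417 → nearest is class-A
5 of the 7 points have class-A as nearest.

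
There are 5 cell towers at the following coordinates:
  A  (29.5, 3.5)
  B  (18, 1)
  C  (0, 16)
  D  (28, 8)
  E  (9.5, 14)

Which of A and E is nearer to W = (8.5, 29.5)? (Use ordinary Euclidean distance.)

E

Compare squared distances:
|WA|² = (8.5−29.5)² + (29.5−3.5)² = 441 + 676 = 1117
|WE|² = (8.5−9.5)² + (29.5−14)² = 1 + 240.25 = 241.25
1117 > 241.25, so E is closer.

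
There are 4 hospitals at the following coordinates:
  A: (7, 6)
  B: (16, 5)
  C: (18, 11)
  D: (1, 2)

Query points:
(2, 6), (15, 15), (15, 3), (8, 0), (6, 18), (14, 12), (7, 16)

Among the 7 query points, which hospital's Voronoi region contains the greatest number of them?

A

(2, 6) — d² to each: A:25, B:197, C:281, D:17 → nearest is D
(15, 15) — d² to each: A:145, B:101, C:25, D:365 → nearest is C
(15, 3) — d² to each: A:73, B:5, C:73, D:197 → nearest is B
(8, 0) — d² to each: A:37, B:89, C:221, D:53 → nearest is A
(6, 18) — d² to each: A:145, B:269, C:193, D:281 → nearest is A
(14, 12) — d² to each: A:85, B:53, C:17, D:269 → nearest is C
(7, 16) — d² to each: A:100, B:202, C:146, D:232 → nearest is A
Tally — A:3, B:1, C:2, D:1. A captures the most (3).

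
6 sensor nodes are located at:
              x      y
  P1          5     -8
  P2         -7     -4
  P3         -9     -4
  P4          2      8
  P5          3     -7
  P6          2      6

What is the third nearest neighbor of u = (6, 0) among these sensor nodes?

P1

Since √ is increasing, it suffices to compare squared distances:
|uP1|² = (6−5)² + (0−(-8))² = 1 + 64 = 65
|uP2|² = (6−(-7))² + (0−(-4))² = 169 + 16 = 185
|uP3|² = (6−(-9))² + (0−(-4))² = 225 + 16 = 241
|uP4|² = (6−2)² + (0−8)² = 16 + 64 = 80
|uP5|² = (6−3)² + (0−(-7))² = 9 + 49 = 58
|uP6|² = (6−2)² + (0−6)² = 16 + 36 = 52
Sorted ascending: P6, P5, P1, P4, … — the third-nearest is P1.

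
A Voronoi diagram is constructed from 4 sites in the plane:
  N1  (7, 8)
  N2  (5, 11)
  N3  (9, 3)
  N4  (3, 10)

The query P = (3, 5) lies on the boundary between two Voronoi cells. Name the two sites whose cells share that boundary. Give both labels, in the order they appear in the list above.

Squared distances from P to each site:
|PN1|² = (3−7)² + (5−8)² = 16 + 9 = 25
|PN2|² = (3−5)² + (5−11)² = 4 + 36 = 40
|PN3|² = (3−9)² + (5−3)² = 36 + 4 = 40
|PN4|² = (3−3)² + (5−10)² = 0 + 25 = 25
P is equidistant from N1 and N4 (both at squared distance 25), and every other site is strictly farther — so P lies on the N1–N4 Voronoi edge.

N1 and N4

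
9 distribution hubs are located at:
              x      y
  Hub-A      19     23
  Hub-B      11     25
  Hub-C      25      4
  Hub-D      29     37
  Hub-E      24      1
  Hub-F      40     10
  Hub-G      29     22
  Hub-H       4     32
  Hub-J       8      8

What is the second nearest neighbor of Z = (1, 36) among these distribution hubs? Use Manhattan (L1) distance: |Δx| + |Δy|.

Hub-B

d(Z, Hub-A) = |1−19| + |36−23| = 18 + 13 = 31
d(Z, Hub-B) = |1−11| + |36−25| = 10 + 11 = 21
d(Z, Hub-C) = |1−25| + |36−4| = 24 + 32 = 56
d(Z, Hub-D) = |1−29| + |36−37| = 28 + 1 = 29
d(Z, Hub-E) = |1−24| + |36−1| = 23 + 35 = 58
d(Z, Hub-F) = |1−40| + |36−10| = 39 + 26 = 65
d(Z, Hub-G) = |1−29| + |36−22| = 28 + 14 = 42
d(Z, Hub-H) = |1−4| + |36−32| = 3 + 4 = 7
d(Z, Hub-J) = |1−8| + |36−8| = 7 + 28 = 35
Sorted ascending: Hub-H, Hub-B, Hub-D, … — the second-nearest is Hub-B.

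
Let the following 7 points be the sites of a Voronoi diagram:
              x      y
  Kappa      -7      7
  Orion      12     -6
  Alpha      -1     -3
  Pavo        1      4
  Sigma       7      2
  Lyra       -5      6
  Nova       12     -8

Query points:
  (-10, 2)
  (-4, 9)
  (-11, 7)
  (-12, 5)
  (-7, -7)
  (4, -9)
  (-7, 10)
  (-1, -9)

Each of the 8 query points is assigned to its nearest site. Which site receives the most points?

Kappa

(-10, 2) — d² to each: Kappa:34, Orion:548, Alpha:106, Pavo:125, Sigma:289, Lyra:41, Nova:584 → nearest is Kappa
(-4, 9) — d² to each: Kappa:13, Orion:481, Alpha:153, Pavo:50, Sigma:170, Lyra:10, Nova:545 → nearest is Lyra
(-11, 7) — d² to each: Kappa:16, Orion:698, Alpha:200, Pavo:153, Sigma:349, Lyra:37, Nova:754 → nearest is Kappa
(-12, 5) — d² to each: Kappa:29, Orion:697, Alpha:185, Pavo:170, Sigma:370, Lyra:50, Nova:745 → nearest is Kappa
(-7, -7) — d² to each: Kappa:196, Orion:362, Alpha:52, Pavo:185, Sigma:277, Lyra:173, Nova:362 → nearest is Alpha
(4, -9) — d² to each: Kappa:377, Orion:73, Alpha:61, Pavo:178, Sigma:130, Lyra:306, Nova:65 → nearest is Alpha
(-7, 10) — d² to each: Kappa:9, Orion:617, Alpha:205, Pavo:100, Sigma:260, Lyra:20, Nova:685 → nearest is Kappa
(-1, -9) — d² to each: Kappa:292, Orion:178, Alpha:36, Pavo:173, Sigma:185, Lyra:241, Nova:170 → nearest is Alpha
Tally — Kappa:4, Alpha:3, Lyra:1. Kappa captures the most (4).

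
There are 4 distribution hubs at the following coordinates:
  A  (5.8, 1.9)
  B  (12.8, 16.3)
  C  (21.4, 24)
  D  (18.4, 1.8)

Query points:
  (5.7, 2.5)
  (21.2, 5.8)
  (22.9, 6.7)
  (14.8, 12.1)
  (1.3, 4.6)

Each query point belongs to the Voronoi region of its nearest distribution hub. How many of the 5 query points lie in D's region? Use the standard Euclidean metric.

(5.7, 2.5) — d² to each: A:0.37, B:240.85, C:708.74, D:161.78 → nearest is A
(21.2, 5.8) — d² to each: A:252.37, B:180.81, C:331.28, D:23.84 → nearest is D
(22.9, 6.7) — d² to each: A:315.45, B:194.17, C:301.54, D:44.26 → nearest is D
(14.8, 12.1) — d² to each: A:185.04, B:21.64, C:185.17, D:119.05 → nearest is B
(1.3, 4.6) — d² to each: A:27.54, B:269.14, C:780.37, D:300.25 → nearest is A
2 of the 5 points have D as nearest.

2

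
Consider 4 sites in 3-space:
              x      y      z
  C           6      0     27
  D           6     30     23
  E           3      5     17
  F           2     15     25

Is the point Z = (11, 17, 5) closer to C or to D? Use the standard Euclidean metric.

D

Compare squared distances:
|ZC|² = (11−6)² + (17−0)² + (5−27)² = 25 + 289 + 484 = 798
|ZD|² = (11−6)² + (17−30)² + (5−23)² = 25 + 169 + 324 = 518
798 > 518, so D is closer.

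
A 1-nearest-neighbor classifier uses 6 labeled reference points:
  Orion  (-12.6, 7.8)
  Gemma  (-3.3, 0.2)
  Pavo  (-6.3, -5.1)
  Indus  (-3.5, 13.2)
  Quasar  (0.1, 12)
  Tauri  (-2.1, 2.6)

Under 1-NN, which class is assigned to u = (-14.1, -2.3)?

Squared Euclidean distances:
d²(u, Orion) = 2.25 + 102.01 = 104.26
d²(u, Gemma) = 116.64 + 6.25 = 122.89
d²(u, Pavo) = 60.84 + 7.84 = 68.68
d²(u, Indus) = 112.36 + 240.25 = 352.61
d²(u, Quasar) = 201.64 + 204.49 = 406.13
d²(u, Tauri) = 144 + 24.01 = 168.01
The smallest is to Pavo, so u lies in the Voronoi region of Pavo.

Pavo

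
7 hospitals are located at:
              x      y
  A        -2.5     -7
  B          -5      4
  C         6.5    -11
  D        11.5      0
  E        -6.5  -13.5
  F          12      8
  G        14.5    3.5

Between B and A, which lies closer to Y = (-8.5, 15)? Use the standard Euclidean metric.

Compare squared distances:
|YB|² = (-8.5−(-5))² + (15−4)² = 12.25 + 121 = 133.25
|YA|² = (-8.5−(-2.5))² + (15−(-7))² = 36 + 484 = 520
133.25 < 520, so B is closer.

B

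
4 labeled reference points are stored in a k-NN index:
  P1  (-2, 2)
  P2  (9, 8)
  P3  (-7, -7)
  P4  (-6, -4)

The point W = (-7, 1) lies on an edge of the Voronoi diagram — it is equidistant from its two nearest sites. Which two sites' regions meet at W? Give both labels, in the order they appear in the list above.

P1 and P4

Squared distances from W to each site:
|WP1|² = (-7−(-2))² + (1−2)² = 25 + 1 = 26
|WP2|² = (-7−9)² + (1−8)² = 256 + 49 = 305
|WP3|² = (-7−(-7))² + (1−(-7))² = 0 + 64 = 64
|WP4|² = (-7−(-6))² + (1−(-4))² = 1 + 25 = 26
W is equidistant from P1 and P4 (both at squared distance 26), and every other site is strictly farther — so W lies on the P1–P4 Voronoi edge.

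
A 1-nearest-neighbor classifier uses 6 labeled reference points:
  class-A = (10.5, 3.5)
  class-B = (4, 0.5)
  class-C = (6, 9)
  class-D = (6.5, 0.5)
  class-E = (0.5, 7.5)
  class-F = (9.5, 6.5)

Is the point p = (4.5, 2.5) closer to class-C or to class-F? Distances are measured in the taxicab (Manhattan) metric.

d(p, class-C) = |4.5−6| + |2.5−9| = 1.5 + 6.5 = 8
d(p, class-F) = |4.5−9.5| + |2.5−6.5| = 5 + 4 = 9
8 < 9, so class-C is closer.

class-C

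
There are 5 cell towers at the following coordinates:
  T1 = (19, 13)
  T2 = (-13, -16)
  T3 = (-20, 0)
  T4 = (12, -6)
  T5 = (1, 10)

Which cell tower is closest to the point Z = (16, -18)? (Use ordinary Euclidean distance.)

T4

Since √ is increasing, it suffices to compare squared distances:
|ZT1|² = (16−19)² + (-18−13)² = 9 + 961 = 970
|ZT2|² = (16−(-13))² + (-18−(-16))² = 841 + 4 = 845
|ZT3|² = (16−(-20))² + (-18−0)² = 1296 + 324 = 1620
|ZT4|² = (16−12)² + (-18−(-6))² = 16 + 144 = 160
|ZT5|² = (16−1)² + (-18−10)² = 225 + 784 = 1009
Minimum is at T4.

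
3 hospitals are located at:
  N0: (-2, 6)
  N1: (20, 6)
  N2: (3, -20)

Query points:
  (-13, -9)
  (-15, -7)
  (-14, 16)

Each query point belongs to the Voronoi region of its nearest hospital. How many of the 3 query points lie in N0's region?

3

(-13, -9) — d² to each: N0:346, N1:1314, N2:377 → nearest is N0
(-15, -7) — d² to each: N0:338, N1:1394, N2:493 → nearest is N0
(-14, 16) — d² to each: N0:244, N1:1256, N2:1585 → nearest is N0
3 of the 3 points have N0 as nearest.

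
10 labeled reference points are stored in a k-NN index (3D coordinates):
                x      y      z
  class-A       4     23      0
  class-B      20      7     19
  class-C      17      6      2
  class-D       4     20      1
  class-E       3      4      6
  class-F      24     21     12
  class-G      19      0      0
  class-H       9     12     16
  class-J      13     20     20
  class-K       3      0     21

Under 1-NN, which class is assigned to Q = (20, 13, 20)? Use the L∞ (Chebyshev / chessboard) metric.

class-B

d(Q, class-A) = max(16, 10, 20) = 20
d(Q, class-B) = max(0, 6, 1) = 6
d(Q, class-C) = max(3, 7, 18) = 18
d(Q, class-D) = max(16, 7, 19) = 19
d(Q, class-E) = max(17, 9, 14) = 17
d(Q, class-F) = max(4, 8, 8) = 8
d(Q, class-G) = max(1, 13, 20) = 20
d(Q, class-H) = max(11, 1, 4) = 11
d(Q, class-J) = max(7, 7, 0) = 7
d(Q, class-K) = max(17, 13, 1) = 17
Minimum is at class-B.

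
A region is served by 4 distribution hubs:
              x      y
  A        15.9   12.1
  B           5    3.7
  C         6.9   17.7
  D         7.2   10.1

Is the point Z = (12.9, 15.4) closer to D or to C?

C

Compare squared distances:
|ZD|² = (12.9−7.2)² + (15.4−10.1)² = 32.49 + 28.09 = 60.58
|ZC|² = (12.9−6.9)² + (15.4−17.7)² = 36 + 5.29 = 41.29
60.58 > 41.29, so C is closer.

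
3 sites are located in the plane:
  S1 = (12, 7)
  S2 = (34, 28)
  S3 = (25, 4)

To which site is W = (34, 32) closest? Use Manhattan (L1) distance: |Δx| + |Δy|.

S2

d(W,S1) = |34−12| + |32−7| = 22 + 25 = 47
d(W,S2) = |34−34| + |32−28| = 0 + 4 = 4
d(W,S3) = |34−25| + |32−4| = 9 + 28 = 37
S2 is nearest.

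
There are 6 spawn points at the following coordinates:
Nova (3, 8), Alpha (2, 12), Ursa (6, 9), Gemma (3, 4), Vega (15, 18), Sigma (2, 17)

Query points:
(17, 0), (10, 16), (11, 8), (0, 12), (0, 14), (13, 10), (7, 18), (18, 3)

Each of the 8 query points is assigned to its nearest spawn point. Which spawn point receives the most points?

Ursa

(17, 0) — d² to each: Nova:260, Alpha:369, Ursa:202, Gemma:212, Vega:328, Sigma:514 → nearest is Ursa
(10, 16) — d² to each: Nova:113, Alpha:80, Ursa:65, Gemma:193, Vega:29, Sigma:65 → nearest is Vega
(11, 8) — d² to each: Nova:64, Alpha:97, Ursa:26, Gemma:80, Vega:116, Sigma:162 → nearest is Ursa
(0, 12) — d² to each: Nova:25, Alpha:4, Ursa:45, Gemma:73, Vega:261, Sigma:29 → nearest is Alpha
(0, 14) — d² to each: Nova:45, Alpha:8, Ursa:61, Gemma:109, Vega:241, Sigma:13 → nearest is Alpha
(13, 10) — d² to each: Nova:104, Alpha:125, Ursa:50, Gemma:136, Vega:68, Sigma:170 → nearest is Ursa
(7, 18) — d² to each: Nova:116, Alpha:61, Ursa:82, Gemma:212, Vega:64, Sigma:26 → nearest is Sigma
(18, 3) — d² to each: Nova:250, Alpha:337, Ursa:180, Gemma:226, Vega:234, Sigma:452 → nearest is Ursa
Tally — Alpha:2, Ursa:4, Vega:1, Sigma:1. Ursa captures the most (4).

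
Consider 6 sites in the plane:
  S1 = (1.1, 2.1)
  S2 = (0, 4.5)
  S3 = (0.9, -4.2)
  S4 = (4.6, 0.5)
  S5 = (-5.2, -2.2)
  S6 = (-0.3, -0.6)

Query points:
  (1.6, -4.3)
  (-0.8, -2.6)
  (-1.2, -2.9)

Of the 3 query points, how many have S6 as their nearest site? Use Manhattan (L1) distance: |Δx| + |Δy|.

(1.6, -4.3) — d to each: S1:6.9, S2:10.4, S3:0.8, S4:7.8, S5:8.9, S6:5.6 → nearest is S3
(-0.8, -2.6) — d to each: S1:6.6, S2:7.9, S3:3.3, S4:8.5, S5:4.8, S6:2.5 → nearest is S6
(-1.2, -2.9) — d to each: S1:7.3, S2:8.6, S3:3.4, S4:9.2, S5:4.7, S6:3.2 → nearest is S6
2 of the 3 points have S6 as nearest.

2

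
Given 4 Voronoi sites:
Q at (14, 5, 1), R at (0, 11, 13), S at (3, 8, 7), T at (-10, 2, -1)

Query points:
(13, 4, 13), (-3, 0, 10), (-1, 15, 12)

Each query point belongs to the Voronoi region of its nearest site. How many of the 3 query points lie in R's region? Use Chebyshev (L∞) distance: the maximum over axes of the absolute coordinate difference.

(13, 4, 13) — d to each: Q:12, R:13, S:10, T:23 → nearest is S
(-3, 0, 10) — d to each: Q:17, R:11, S:8, T:11 → nearest is S
(-1, 15, 12) — d to each: Q:15, R:4, S:7, T:13 → nearest is R
1 of the 3 points has R as nearest.

1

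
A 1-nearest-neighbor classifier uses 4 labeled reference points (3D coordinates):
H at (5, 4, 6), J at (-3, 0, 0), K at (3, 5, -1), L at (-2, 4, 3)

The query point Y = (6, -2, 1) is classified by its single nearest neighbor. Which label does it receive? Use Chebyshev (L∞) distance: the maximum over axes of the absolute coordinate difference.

d(Y,H) = max(1, 6, 5) = 6
d(Y,J) = max(9, 2, 1) = 9
d(Y,K) = max(3, 7, 2) = 7
d(Y,L) = max(8, 6, 2) = 8
The smallest is to H, so Y lies in the Voronoi region of H.

H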